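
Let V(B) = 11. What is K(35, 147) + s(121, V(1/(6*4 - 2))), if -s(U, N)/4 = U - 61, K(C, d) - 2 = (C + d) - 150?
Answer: -206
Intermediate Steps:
K(C, d) = -148 + C + d (K(C, d) = 2 + ((C + d) - 150) = 2 + (-150 + C + d) = -148 + C + d)
s(U, N) = 244 - 4*U (s(U, N) = -4*(U - 61) = -4*(-61 + U) = 244 - 4*U)
K(35, 147) + s(121, V(1/(6*4 - 2))) = (-148 + 35 + 147) + (244 - 4*121) = 34 + (244 - 484) = 34 - 240 = -206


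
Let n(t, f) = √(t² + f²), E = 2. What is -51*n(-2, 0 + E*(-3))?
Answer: -102*√10 ≈ -322.55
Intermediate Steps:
n(t, f) = √(f² + t²)
-51*n(-2, 0 + E*(-3)) = -51*√((0 + 2*(-3))² + (-2)²) = -51*√((0 - 6)² + 4) = -51*√((-6)² + 4) = -51*√(36 + 4) = -102*√10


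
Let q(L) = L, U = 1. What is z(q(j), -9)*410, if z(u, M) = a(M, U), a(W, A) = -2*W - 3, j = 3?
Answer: 6150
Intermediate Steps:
a(W, A) = -3 - 2*W
z(u, M) = -3 - 2*M
z(q(j), -9)*410 = (-3 - 2*(-9))*410 = (-3 + 18)*410 = 15*410 = 6150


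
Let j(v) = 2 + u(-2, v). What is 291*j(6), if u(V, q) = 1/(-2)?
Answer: 873/2 ≈ 436.50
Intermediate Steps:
u(V, q) = -½
j(v) = 3/2 (j(v) = 2 - ½ = 3/2)
291*j(6) = 291*(3/2) = 873/2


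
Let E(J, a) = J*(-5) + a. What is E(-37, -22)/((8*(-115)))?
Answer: -163/920 ≈ -0.17717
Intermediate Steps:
E(J, a) = a - 5*J (E(J, a) = -5*J + a = a - 5*J)
E(-37, -22)/((8*(-115))) = (-22 - 5*(-37))/((8*(-115))) = (-22 + 185)/(-920) = 163*(-1/920) = -163/920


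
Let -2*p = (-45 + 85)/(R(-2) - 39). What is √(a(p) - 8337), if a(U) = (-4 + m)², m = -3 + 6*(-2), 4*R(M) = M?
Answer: 2*I*√1994 ≈ 89.308*I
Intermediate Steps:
R(M) = M/4
m = -15 (m = -3 - 12 = -15)
p = 40/79 (p = -(-45 + 85)/(2*((¼)*(-2) - 39)) = -20/(-½ - 39) = -20/(-79/2) = -20*(-2)/79 = -½*(-80/79) = 40/79 ≈ 0.50633)
a(U) = 361 (a(U) = (-4 - 15)² = (-19)² = 361)
√(a(p) - 8337) = √(361 - 8337) = √(-7976) = 2*I*√1994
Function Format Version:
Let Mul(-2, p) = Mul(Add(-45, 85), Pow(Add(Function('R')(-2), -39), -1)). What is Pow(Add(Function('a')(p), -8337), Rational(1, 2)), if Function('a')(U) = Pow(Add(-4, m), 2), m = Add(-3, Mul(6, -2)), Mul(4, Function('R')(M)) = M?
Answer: Mul(2, I, Pow(1994, Rational(1, 2))) ≈ Mul(89.308, I)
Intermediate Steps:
Function('R')(M) = Mul(Rational(1, 4), M)
m = -15 (m = Add(-3, -12) = -15)
p = Rational(40, 79) (p = Mul(Rational(-1, 2), Mul(Add(-45, 85), Pow(Add(Mul(Rational(1, 4), -2), -39), -1))) = Mul(Rational(-1, 2), Mul(40, Pow(Add(Rational(-1, 2), -39), -1))) = Mul(Rational(-1, 2), Mul(40, Pow(Rational(-79, 2), -1))) = Mul(Rational(-1, 2), Mul(40, Rational(-2, 79))) = Mul(Rational(-1, 2), Rational(-80, 79)) = Rational(40, 79) ≈ 0.50633)
Function('a')(U) = 361 (Function('a')(U) = Pow(Add(-4, -15), 2) = Pow(-19, 2) = 361)
Pow(Add(Function('a')(p), -8337), Rational(1, 2)) = Pow(Add(361, -8337), Rational(1, 2)) = Pow(-7976, Rational(1, 2)) = Mul(2, I, Pow(1994, Rational(1, 2)))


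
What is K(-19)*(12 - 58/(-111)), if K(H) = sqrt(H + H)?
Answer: 1390*I*sqrt(38)/111 ≈ 77.194*I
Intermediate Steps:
K(H) = sqrt(2)*sqrt(H) (K(H) = sqrt(2*H) = sqrt(2)*sqrt(H))
K(-19)*(12 - 58/(-111)) = (sqrt(2)*sqrt(-19))*(12 - 58/(-111)) = (sqrt(2)*(I*sqrt(19)))*(12 - 58*(-1/111)) = (I*sqrt(38))*(12 + 58/111) = (I*sqrt(38))*(1390/111) = 1390*I*sqrt(38)/111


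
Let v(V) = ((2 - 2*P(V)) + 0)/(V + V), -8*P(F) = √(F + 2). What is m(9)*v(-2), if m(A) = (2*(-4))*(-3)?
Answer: -12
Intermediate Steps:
P(F) = -√(2 + F)/8 (P(F) = -√(F + 2)/8 = -√(2 + F)/8)
m(A) = 24 (m(A) = -8*(-3) = 24)
v(V) = (2 + √(2 + V)/4)/(2*V) (v(V) = ((2 - (-1)*√(2 + V)/4) + 0)/(V + V) = ((2 + √(2 + V)/4) + 0)/((2*V)) = (2 + √(2 + V)/4)*(1/(2*V)) = (2 + √(2 + V)/4)/(2*V))
m(9)*v(-2) = 24*((⅛)*(8 + √(2 - 2))/(-2)) = 24*((⅛)*(-½)*(8 + √0)) = 24*((⅛)*(-½)*(8 + 0)) = 24*((⅛)*(-½)*8) = 24*(-½) = -12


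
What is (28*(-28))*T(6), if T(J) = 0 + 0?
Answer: 0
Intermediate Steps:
T(J) = 0
(28*(-28))*T(6) = (28*(-28))*0 = -784*0 = 0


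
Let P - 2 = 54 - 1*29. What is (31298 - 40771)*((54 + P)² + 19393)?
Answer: -245862242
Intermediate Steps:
P = 27 (P = 2 + (54 - 1*29) = 2 + (54 - 29) = 2 + 25 = 27)
(31298 - 40771)*((54 + P)² + 19393) = (31298 - 40771)*((54 + 27)² + 19393) = -9473*(81² + 19393) = -9473*(6561 + 19393) = -9473*25954 = -245862242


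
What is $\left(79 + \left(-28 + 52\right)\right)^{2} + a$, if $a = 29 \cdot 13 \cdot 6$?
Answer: $12871$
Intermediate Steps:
$a = 2262$ ($a = 377 \cdot 6 = 2262$)
$\left(79 + \left(-28 + 52\right)\right)^{2} + a = \left(79 + \left(-28 + 52\right)\right)^{2} + 2262 = \left(79 + 24\right)^{2} + 2262 = 103^{2} + 2262 = 10609 + 2262 = 12871$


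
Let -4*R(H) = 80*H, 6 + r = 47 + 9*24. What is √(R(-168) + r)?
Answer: √3617 ≈ 60.141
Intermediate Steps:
r = 257 (r = -6 + (47 + 9*24) = -6 + (47 + 216) = -6 + 263 = 257)
R(H) = -20*H
√(R(-168) + r) = √(-20*(-168) + 257) = √(3360 + 257) = √3617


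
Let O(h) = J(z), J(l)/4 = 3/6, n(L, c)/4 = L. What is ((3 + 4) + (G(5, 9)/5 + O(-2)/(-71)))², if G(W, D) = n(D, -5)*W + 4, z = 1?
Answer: 241460521/126025 ≈ 1916.0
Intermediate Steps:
n(L, c) = 4*L
G(W, D) = 4 + 4*D*W (G(W, D) = (4*D)*W + 4 = 4*D*W + 4 = 4 + 4*D*W)
J(l) = 2 (J(l) = 4*(3/6) = 4*(3*(⅙)) = 4*(½) = 2)
O(h) = 2
((3 + 4) + (G(5, 9)/5 + O(-2)/(-71)))² = ((3 + 4) + ((4 + 4*9*5)/5 + 2/(-71)))² = (7 + ((4 + 180)*(⅕) + 2*(-1/71)))² = (7 + (184*(⅕) - 2/71))² = (7 + (184/5 - 2/71))² = (7 + 13054/355)² = (15539/355)² = 241460521/126025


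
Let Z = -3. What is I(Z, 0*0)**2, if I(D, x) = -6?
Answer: 36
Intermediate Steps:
I(Z, 0*0)**2 = (-6)**2 = 36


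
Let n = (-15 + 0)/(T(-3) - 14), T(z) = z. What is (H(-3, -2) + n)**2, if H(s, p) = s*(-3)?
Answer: 28224/289 ≈ 97.661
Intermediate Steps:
H(s, p) = -3*s
n = 15/17 (n = (-15 + 0)/(-3 - 14) = -15/(-17) = -15*(-1/17) = 15/17 ≈ 0.88235)
(H(-3, -2) + n)**2 = (-3*(-3) + 15/17)**2 = (9 + 15/17)**2 = (168/17)**2 = 28224/289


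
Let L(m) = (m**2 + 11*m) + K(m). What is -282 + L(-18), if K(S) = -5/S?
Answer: -2803/18 ≈ -155.72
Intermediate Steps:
L(m) = m**2 - 5/m + 11*m (L(m) = (m**2 + 11*m) - 5/m = m**2 - 5/m + 11*m)
-282 + L(-18) = -282 + (-5 + (-18)**2*(11 - 18))/(-18) = -282 - (-5 + 324*(-7))/18 = -282 - (-5 - 2268)/18 = -282 - 1/18*(-2273) = -282 + 2273/18 = -2803/18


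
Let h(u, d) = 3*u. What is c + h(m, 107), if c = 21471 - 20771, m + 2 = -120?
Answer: 334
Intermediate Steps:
m = -122 (m = -2 - 120 = -122)
c = 700
c + h(m, 107) = 700 + 3*(-122) = 700 - 366 = 334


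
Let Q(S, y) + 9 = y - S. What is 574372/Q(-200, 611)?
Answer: 287186/401 ≈ 716.17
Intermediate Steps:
Q(S, y) = -9 + y - S (Q(S, y) = -9 + (y - S) = -9 + y - S)
574372/Q(-200, 611) = 574372/(-9 + 611 - 1*(-200)) = 574372/(-9 + 611 + 200) = 574372/802 = 574372*(1/802) = 287186/401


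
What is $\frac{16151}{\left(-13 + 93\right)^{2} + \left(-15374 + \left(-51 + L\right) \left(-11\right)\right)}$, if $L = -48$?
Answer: $- \frac{16151}{7885} \approx -2.0483$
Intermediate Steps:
$\frac{16151}{\left(-13 + 93\right)^{2} + \left(-15374 + \left(-51 + L\right) \left(-11\right)\right)} = \frac{16151}{\left(-13 + 93\right)^{2} - \left(15374 - \left(-51 - 48\right) \left(-11\right)\right)} = \frac{16151}{80^{2} - 14285} = \frac{16151}{6400 + \left(-15374 + 1089\right)} = \frac{16151}{6400 - 14285} = \frac{16151}{-7885} = 16151 \left(- \frac{1}{7885}\right) = - \frac{16151}{7885}$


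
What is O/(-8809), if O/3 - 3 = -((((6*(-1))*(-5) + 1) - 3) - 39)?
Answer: -42/8809 ≈ -0.0047679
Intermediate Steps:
O = 42 (O = 9 + 3*(-((((6*(-1))*(-5) + 1) - 3) - 39)) = 9 + 3*(-(((-6*(-5) + 1) - 3) - 39)) = 9 + 3*(-(((30 + 1) - 3) - 39)) = 9 + 3*(-((31 - 3) - 39)) = 9 + 3*(-(28 - 39)) = 9 + 3*(-1*(-11)) = 9 + 3*11 = 9 + 33 = 42)
O/(-8809) = 42/(-8809) = 42*(-1/8809) = -42/8809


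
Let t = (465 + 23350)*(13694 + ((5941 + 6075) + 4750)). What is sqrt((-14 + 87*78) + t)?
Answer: 2*sqrt(181352918) ≈ 26933.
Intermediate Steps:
t = 725404900 (t = 23815*(13694 + (12016 + 4750)) = 23815*(13694 + 16766) = 23815*30460 = 725404900)
sqrt((-14 + 87*78) + t) = sqrt((-14 + 87*78) + 725404900) = sqrt((-14 + 6786) + 725404900) = sqrt(6772 + 725404900) = sqrt(725411672) = 2*sqrt(181352918)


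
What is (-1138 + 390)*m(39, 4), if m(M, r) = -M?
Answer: 29172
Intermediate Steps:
(-1138 + 390)*m(39, 4) = (-1138 + 390)*(-1*39) = -748*(-39) = 29172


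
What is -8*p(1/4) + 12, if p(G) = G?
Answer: 10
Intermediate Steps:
-8*p(1/4) + 12 = -8/4 + 12 = -8*1/4 + 12 = -2 + 12 = 10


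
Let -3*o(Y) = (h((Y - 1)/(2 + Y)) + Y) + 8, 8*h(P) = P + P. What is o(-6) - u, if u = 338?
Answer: -5421/16 ≈ -338.81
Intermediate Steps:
h(P) = P/4 (h(P) = (P + P)/8 = (2*P)/8 = P/4)
o(Y) = -8/3 - Y/3 - (-1 + Y)/(12*(2 + Y)) (o(Y) = -((((Y - 1)/(2 + Y))/4 + Y) + 8)/3 = -((((-1 + Y)/(2 + Y))/4 + Y) + 8)/3 = -(((-1 + Y)/(4*(2 + Y)) + Y) + 8)/3 = -((Y + (-1 + Y)/(4*(2 + Y))) + 8)/3 = -(8 + Y + (-1 + Y)/(4*(2 + Y)))/3 = -8/3 - Y/3 - (-1 + Y)/(12*(2 + Y)))
o(-6) - u = (-63 - 41*(-6) - 4*(-6)²)/(12*(2 - 6)) - 1*338 = (1/12)*(-63 + 246 - 4*36)/(-4) - 338 = (1/12)*(-¼)*(-63 + 246 - 144) - 338 = (1/12)*(-¼)*39 - 338 = -13/16 - 338 = -5421/16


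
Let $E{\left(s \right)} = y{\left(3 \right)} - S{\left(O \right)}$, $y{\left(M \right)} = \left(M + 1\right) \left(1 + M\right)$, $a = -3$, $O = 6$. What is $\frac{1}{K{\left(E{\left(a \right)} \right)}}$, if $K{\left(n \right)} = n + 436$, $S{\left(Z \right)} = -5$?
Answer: $\frac{1}{457} \approx 0.0021882$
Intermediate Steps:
$y{\left(M \right)} = \left(1 + M\right)^{2}$ ($y{\left(M \right)} = \left(1 + M\right) \left(1 + M\right) = \left(1 + M\right)^{2}$)
$E{\left(s \right)} = 21$ ($E{\left(s \right)} = \left(1 + 3\right)^{2} - -5 = 4^{2} + 5 = 16 + 5 = 21$)
$K{\left(n \right)} = 436 + n$
$\frac{1}{K{\left(E{\left(a \right)} \right)}} = \frac{1}{436 + 21} = \frac{1}{457}$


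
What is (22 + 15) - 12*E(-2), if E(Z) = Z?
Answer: 61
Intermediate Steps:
(22 + 15) - 12*E(-2) = (22 + 15) - 12*(-2) = 37 + 24 = 61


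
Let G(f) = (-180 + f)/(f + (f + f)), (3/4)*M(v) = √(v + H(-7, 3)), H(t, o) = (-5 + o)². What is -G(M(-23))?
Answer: -⅓ - 45*I*√19/19 ≈ -0.33333 - 10.324*I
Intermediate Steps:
M(v) = 4*√(4 + v)/3 (M(v) = 4*√(v + (-5 + 3)²)/3 = 4*√(v + (-2)²)/3 = 4*√(v + 4)/3 = 4*√(4 + v)/3)
G(f) = (-180 + f)/(3*f) (G(f) = (-180 + f)/(f + 2*f) = (-180 + f)/((3*f)) = (-180 + f)*(1/(3*f)) = (-180 + f)/(3*f))
-G(M(-23)) = -(-180 + 4*√(4 - 23)/3)/(3*(4*√(4 - 23)/3)) = -(-180 + 4*√(-19)/3)/(3*(4*√(-19)/3)) = -(-180 + 4*(I*√19)/3)/(3*(4*(I*√19)/3)) = -(-180 + 4*I*√19/3)/(3*(4*I*√19/3)) = -(-3*I*√19/76)*(-180 + 4*I*√19/3)/3 = -(-1)*I*√19*(-180 + 4*I*√19/3)/76 = I*√19*(-180 + 4*I*√19/3)/76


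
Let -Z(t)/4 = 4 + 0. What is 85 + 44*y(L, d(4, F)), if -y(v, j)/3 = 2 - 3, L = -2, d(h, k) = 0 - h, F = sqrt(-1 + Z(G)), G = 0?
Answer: 217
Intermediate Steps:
Z(t) = -16 (Z(t) = -4*(4 + 0) = -4*4 = -16)
F = I*sqrt(17) (F = sqrt(-1 - 16) = sqrt(-17) = I*sqrt(17) ≈ 4.1231*I)
d(h, k) = -h
y(v, j) = 3 (y(v, j) = -3*(2 - 3) = -3*(-1) = 3)
85 + 44*y(L, d(4, F)) = 85 + 44*3 = 85 + 132 = 217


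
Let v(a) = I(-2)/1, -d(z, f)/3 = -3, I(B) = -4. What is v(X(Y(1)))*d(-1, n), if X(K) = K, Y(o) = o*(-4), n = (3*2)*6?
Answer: -36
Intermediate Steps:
n = 36 (n = 6*6 = 36)
Y(o) = -4*o
d(z, f) = 9 (d(z, f) = -3*(-3) = 9)
v(a) = -4 (v(a) = -4/1 = -4*1 = -4)
v(X(Y(1)))*d(-1, n) = -4*9 = -36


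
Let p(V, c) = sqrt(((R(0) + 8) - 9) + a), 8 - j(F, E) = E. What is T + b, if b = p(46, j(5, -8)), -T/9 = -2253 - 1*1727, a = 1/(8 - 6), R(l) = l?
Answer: 35820 + I*sqrt(2)/2 ≈ 35820.0 + 0.70711*I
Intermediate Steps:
j(F, E) = 8 - E
a = 1/2 ≈ 0.50000
p(V, c) = I*sqrt(2)/2 (p(V, c) = sqrt(((0 + 8) - 9) + 1/2) = sqrt((8 - 9) + 1/2) = sqrt(-1 + 1/2) = sqrt(-1/2) = I*sqrt(2)/2)
T = 35820 (T = -9*(-2253 - 1*1727) = -9*(-2253 - 1727) = -9*(-3980) = 35820)
b = I*sqrt(2)/2 ≈ 0.70711*I
T + b = 35820 + I*sqrt(2)/2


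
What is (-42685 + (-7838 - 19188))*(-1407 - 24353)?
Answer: 1795755360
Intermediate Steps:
(-42685 + (-7838 - 19188))*(-1407 - 24353) = (-42685 - 27026)*(-25760) = -69711*(-25760) = 1795755360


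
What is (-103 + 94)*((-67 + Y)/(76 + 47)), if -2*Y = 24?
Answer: 237/41 ≈ 5.7805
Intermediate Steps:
Y = -12 (Y = -½*24 = -12)
(-103 + 94)*((-67 + Y)/(76 + 47)) = (-103 + 94)*((-67 - 12)/(76 + 47)) = -(-711)/123 = -9*(-79/123) = 237/41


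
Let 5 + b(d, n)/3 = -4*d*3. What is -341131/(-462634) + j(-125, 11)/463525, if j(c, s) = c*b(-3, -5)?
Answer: 6109785061/8577696994 ≈ 0.71229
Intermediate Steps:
b(d, n) = -15 - 36*d (b(d, n) = -15 + 3*(-4*d*3) = -15 + 3*(-12*d) = -15 - 36*d)
j(c, s) = 93*c (j(c, s) = c*(-15 - 36*(-3)) = c*(-15 + 108) = c*93 = 93*c)
-341131/(-462634) + j(-125, 11)/463525 = -341131/(-462634) + (93*(-125))/463525 = -341131*(-1/462634) - 11625*1/463525 = 341131/462634 - 465/18541 = 6109785061/8577696994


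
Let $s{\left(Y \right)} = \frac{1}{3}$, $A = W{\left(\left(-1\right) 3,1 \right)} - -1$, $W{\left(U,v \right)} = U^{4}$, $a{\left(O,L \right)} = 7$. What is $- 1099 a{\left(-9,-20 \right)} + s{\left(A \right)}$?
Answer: $- \frac{23078}{3} \approx -7692.7$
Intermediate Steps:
$A = 82$ ($A = \left(\left(-1\right) 3\right)^{4} - -1 = \left(-3\right)^{4} + 1 = 81 + 1 = 82$)
$s{\left(Y \right)} = \frac{1}{3}$
$- 1099 a{\left(-9,-20 \right)} + s{\left(A \right)} = \left(-1099\right) 7 + \frac{1}{3} = -7693 + \frac{1}{3} = - \frac{23078}{3}$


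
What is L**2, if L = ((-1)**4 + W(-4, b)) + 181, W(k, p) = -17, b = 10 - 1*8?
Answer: 27225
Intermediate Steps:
b = 2 (b = 10 - 8 = 2)
L = 165 (L = ((-1)**4 - 17) + 181 = (1 - 17) + 181 = -16 + 181 = 165)
L**2 = 165**2 = 27225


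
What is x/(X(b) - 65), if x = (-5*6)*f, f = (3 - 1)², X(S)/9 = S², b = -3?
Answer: -15/2 ≈ -7.5000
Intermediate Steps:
X(S) = 9*S²
f = 4 (f = 2² = 4)
x = -120 (x = -5*6*4 = -30*4 = -120)
x/(X(b) - 65) = -120/(9*(-3)² - 65) = -120/(9*9 - 65) = -120/(81 - 65) = -120/16 = -120*1/16 = -15/2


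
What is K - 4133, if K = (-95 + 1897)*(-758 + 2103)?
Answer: 2419557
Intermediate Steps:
K = 2423690 (K = 1802*1345 = 2423690)
K - 4133 = 2423690 - 4133 = 2419557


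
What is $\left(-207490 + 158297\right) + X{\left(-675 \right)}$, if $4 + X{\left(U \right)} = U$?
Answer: $-49872$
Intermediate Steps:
$X{\left(U \right)} = -4 + U$
$\left(-207490 + 158297\right) + X{\left(-675 \right)} = \left(-207490 + 158297\right) - 679 = -49193 - 679 = -49872$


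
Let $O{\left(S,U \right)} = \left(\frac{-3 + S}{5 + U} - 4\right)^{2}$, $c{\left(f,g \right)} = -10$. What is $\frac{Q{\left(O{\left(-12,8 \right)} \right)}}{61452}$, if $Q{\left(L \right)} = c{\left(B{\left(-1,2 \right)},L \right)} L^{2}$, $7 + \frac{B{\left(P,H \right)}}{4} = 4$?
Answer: $- \frac{100755605}{877565286} \approx -0.11481$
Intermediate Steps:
$B{\left(P,H \right)} = -12$ ($B{\left(P,H \right)} = -28 + 4 \cdot 4 = -28 + 16 = -12$)
$O{\left(S,U \right)} = \left(-4 + \frac{-3 + S}{5 + U}\right)^{2}$ ($O{\left(S,U \right)} = \left(\frac{-3 + S}{5 + U} - 4\right)^{2} = \left(-4 + \frac{-3 + S}{5 + U}\right)^{2}$)
$Q{\left(L \right)} = - 10 L^{2}$
$\frac{Q{\left(O{\left(-12,8 \right)} \right)}}{61452} = \frac{\left(-10\right) \left(\frac{\left(23 - -12 + 4 \cdot 8\right)^{2}}{\left(5 + 8\right)^{2}}\right)^{2}}{61452} = - 10 \left(\frac{\left(23 + 12 + 32\right)^{2}}{169}\right)^{2} \cdot \frac{1}{61452} = - 10 \left(\frac{67^{2}}{169}\right)^{2} \cdot \frac{1}{61452} = - 10 \left(\frac{1}{169} \cdot 4489\right)^{2} \cdot \frac{1}{61452} = - 10 \left(\frac{4489}{169}\right)^{2} \cdot \frac{1}{61452} = \left(-10\right) \frac{20151121}{28561} \cdot \frac{1}{61452} = \left(- \frac{201511210}{28561}\right) \frac{1}{61452} = - \frac{100755605}{877565286}$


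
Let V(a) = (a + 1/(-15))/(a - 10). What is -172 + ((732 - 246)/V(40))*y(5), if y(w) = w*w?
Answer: 5364472/599 ≈ 8955.7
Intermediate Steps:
y(w) = w²
V(a) = (-1/15 + a)/(-10 + a) (V(a) = (a - 1/15)/(-10 + a) = (-1/15 + a)/(-10 + a))
-172 + ((732 - 246)/V(40))*y(5) = -172 + ((732 - 246)/(((-1/15 + 40)/(-10 + 40))))*5² = -172 + (486/(((599/15)/30)))*25 = -172 + (486/(((1/30)*(599/15))))*25 = -172 + (486/(599/450))*25 = -172 + (486*(450/599))*25 = -172 + (218700/599)*25 = -172 + 5467500/599 = 5364472/599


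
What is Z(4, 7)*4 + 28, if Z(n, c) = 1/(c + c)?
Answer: 198/7 ≈ 28.286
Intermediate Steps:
Z(n, c) = 1/(2*c)
Z(4, 7)*4 + 28 = ((½)/7)*4 + 28 = ((½)*(⅐))*4 + 28 = (1/14)*4 + 28 = 2/7 + 28 = 198/7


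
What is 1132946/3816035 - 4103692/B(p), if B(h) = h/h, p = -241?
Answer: -15659831168274/3816035 ≈ -4.1037e+6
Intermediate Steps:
B(h) = 1
1132946/3816035 - 4103692/B(p) = 1132946/3816035 - 4103692/1 = 1132946*(1/3816035) - 4103692*1 = 1132946/3816035 - 4103692 = -15659831168274/3816035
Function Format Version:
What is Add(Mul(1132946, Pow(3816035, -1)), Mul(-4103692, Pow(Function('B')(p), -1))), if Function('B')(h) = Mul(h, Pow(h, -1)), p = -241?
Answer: Rational(-15659831168274, 3816035) ≈ -4.1037e+6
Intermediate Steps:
Function('B')(h) = 1
Add(Mul(1132946, Pow(3816035, -1)), Mul(-4103692, Pow(Function('B')(p), -1))) = Add(Mul(1132946, Pow(3816035, -1)), Mul(-4103692, Pow(1, -1))) = Add(Mul(1132946, Rational(1, 3816035)), Mul(-4103692, 1)) = Add(Rational(1132946, 3816035), -4103692) = Rational(-15659831168274, 3816035)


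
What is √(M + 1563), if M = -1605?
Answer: I*√42 ≈ 6.4807*I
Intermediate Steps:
√(M + 1563) = √(-1605 + 1563) = √(-42) = I*√42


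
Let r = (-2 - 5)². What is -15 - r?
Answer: -64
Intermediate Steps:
r = 49 (r = (-7)² = 49)
-15 - r = -15 - 1*49 = -15 - 49 = -64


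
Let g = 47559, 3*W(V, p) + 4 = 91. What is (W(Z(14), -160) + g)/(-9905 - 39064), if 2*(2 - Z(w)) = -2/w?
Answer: -47588/48969 ≈ -0.97180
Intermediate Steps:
Z(w) = 2 + 1/w (Z(w) = 2 - (-1)/w = 2 + 1/w)
W(V, p) = 29 (W(V, p) = -4/3 + (1/3)*91 = -4/3 + 91/3 = 29)
(W(Z(14), -160) + g)/(-9905 - 39064) = (29 + 47559)/(-9905 - 39064) = 47588/(-48969) = 47588*(-1/48969) = -47588/48969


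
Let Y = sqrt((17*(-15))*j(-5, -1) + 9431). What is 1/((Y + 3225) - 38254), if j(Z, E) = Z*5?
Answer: -35029/1227015035 - sqrt(15806)/1227015035 ≈ -2.8651e-5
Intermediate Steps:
j(Z, E) = 5*Z
Y = sqrt(15806) (Y = sqrt((17*(-15))*(5*(-5)) + 9431) = sqrt(-255*(-25) + 9431) = sqrt(6375 + 9431) = sqrt(15806) ≈ 125.72)
1/((Y + 3225) - 38254) = 1/((sqrt(15806) + 3225) - 38254) = 1/((3225 + sqrt(15806)) - 38254) = 1/(-35029 + sqrt(15806))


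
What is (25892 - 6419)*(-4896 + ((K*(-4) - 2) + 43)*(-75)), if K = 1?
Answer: -149377383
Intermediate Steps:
(25892 - 6419)*(-4896 + ((K*(-4) - 2) + 43)*(-75)) = (25892 - 6419)*(-4896 + ((1*(-4) - 2) + 43)*(-75)) = 19473*(-4896 + ((-4 - 2) + 43)*(-75)) = 19473*(-4896 + (-6 + 43)*(-75)) = 19473*(-4896 + 37*(-75)) = 19473*(-4896 - 2775) = 19473*(-7671) = -149377383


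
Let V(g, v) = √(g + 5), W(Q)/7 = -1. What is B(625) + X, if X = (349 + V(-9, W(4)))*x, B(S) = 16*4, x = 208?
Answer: 72656 + 416*I ≈ 72656.0 + 416.0*I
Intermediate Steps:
W(Q) = -7 (W(Q) = 7*(-1) = -7)
V(g, v) = √(5 + g)
B(S) = 64
X = 72592 + 416*I (X = (349 + √(5 - 9))*208 = (349 + √(-4))*208 = (349 + 2*I)*208 = 72592 + 416*I ≈ 72592.0 + 416.0*I)
B(625) + X = 64 + (72592 + 416*I) = 72656 + 416*I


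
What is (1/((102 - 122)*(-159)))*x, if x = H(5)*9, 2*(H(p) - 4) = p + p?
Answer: 27/1060 ≈ 0.025472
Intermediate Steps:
H(p) = 4 + p (H(p) = 4 + (p + p)/2 = 4 + (2*p)/2 = 4 + p)
x = 81 (x = (4 + 5)*9 = 9*9 = 81)
(1/((102 - 122)*(-159)))*x = (1/((102 - 122)*(-159)))*81 = (-1/159/(-20))*81 = -1/20*(-1/159)*81 = (1/3180)*81 = 27/1060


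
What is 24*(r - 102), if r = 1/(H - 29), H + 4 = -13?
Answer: -56316/23 ≈ -2448.5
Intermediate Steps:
H = -17 (H = -4 - 13 = -17)
r = -1/46 (r = 1/(-17 - 29) = 1/(-46) = -1/46 ≈ -0.021739)
24*(r - 102) = 24*(-1/46 - 102) = 24*(-4693/46) = -56316/23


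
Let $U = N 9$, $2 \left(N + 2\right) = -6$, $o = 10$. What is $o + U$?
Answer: $-35$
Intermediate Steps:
$N = -5$ ($N = -2 + \frac{1}{2} \left(-6\right) = -2 - 3 = -5$)
$U = -45$ ($U = \left(-5\right) 9 = -45$)
$o + U = 10 - 45 = -35$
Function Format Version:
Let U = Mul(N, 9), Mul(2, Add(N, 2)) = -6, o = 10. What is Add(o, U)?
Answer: -35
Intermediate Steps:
N = -5 (N = Add(-2, Mul(Rational(1, 2), -6)) = Add(-2, -3) = -5)
U = -45 (U = Mul(-5, 9) = -45)
Add(o, U) = Add(10, -45) = -35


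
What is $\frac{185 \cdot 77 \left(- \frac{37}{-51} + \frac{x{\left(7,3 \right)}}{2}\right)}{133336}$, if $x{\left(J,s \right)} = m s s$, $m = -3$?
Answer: $- \frac{2651605}{1942896} \approx -1.3648$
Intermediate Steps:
$x{\left(J,s \right)} = - 3 s^{2}$ ($x{\left(J,s \right)} = - 3 s s = - 3 s^{2}$)
$\frac{185 \cdot 77 \left(- \frac{37}{-51} + \frac{x{\left(7,3 \right)}}{2}\right)}{133336} = \frac{185 \cdot 77 \left(- \frac{37}{-51} + \frac{\left(-3\right) 3^{2}}{2}\right)}{133336} = 14245 \left(\left(-37\right) \left(- \frac{1}{51}\right) + \left(-3\right) 9 \cdot \frac{1}{2}\right) \frac{1}{133336} = 14245 \left(\frac{37}{51} - \frac{27}{2}\right) \frac{1}{133336} = 14245 \left(- \frac{1303}{102}\right) \frac{1}{133336} = \left(- \frac{18561235}{102}\right) \frac{1}{133336} = - \frac{2651605}{1942896}$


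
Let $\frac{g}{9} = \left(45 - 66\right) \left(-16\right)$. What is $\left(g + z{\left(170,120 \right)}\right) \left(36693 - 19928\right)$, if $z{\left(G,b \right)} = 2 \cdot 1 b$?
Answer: $54720960$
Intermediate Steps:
$z{\left(G,b \right)} = 2 b$
$g = 3024$ ($g = 9 \left(45 - 66\right) \left(-16\right) = 9 \left(\left(-21\right) \left(-16\right)\right) = 9 \cdot 336 = 3024$)
$\left(g + z{\left(170,120 \right)}\right) \left(36693 - 19928\right) = \left(3024 + 2 \cdot 120\right) \left(36693 - 19928\right) = \left(3024 + 240\right) 16765 = 3264 \cdot 16765 = 54720960$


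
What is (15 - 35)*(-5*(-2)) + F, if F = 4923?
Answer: 4723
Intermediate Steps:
(15 - 35)*(-5*(-2)) + F = (15 - 35)*(-5*(-2)) + 4923 = -20*10 + 4923 = -200 + 4923 = 4723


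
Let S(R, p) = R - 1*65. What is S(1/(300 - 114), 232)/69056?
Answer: -12089/12844416 ≈ -0.00094119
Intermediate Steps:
S(R, p) = -65 + R (S(R, p) = R - 65 = -65 + R)
S(1/(300 - 114), 232)/69056 = (-65 + 1/(300 - 114))/69056 = (-65 + 1/186)*(1/69056) = -12089/186*1/69056 = -12089/12844416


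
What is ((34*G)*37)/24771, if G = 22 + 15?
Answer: 46546/24771 ≈ 1.8791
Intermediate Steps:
G = 37
((34*G)*37)/24771 = ((34*37)*37)/24771 = (1258*37)*(1/24771) = 46546*(1/24771) = 46546/24771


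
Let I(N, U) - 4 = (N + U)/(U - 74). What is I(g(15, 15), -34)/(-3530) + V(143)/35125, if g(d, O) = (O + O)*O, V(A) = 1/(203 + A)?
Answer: -4851769/115832625750 ≈ -4.1886e-5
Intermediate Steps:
g(d, O) = 2*O² (g(d, O) = (2*O)*O = 2*O²)
I(N, U) = 4 + (N + U)/(-74 + U) (I(N, U) = 4 + (N + U)/(U - 74) = 4 + (N + U)/(-74 + U))
I(g(15, 15), -34)/(-3530) + V(143)/35125 = ((-296 + 2*15² + 5*(-34))/(-74 - 34))/(-3530) + 1/((203 + 143)*35125) = ((-296 + 2*225 - 170)/(-108))*(-1/3530) + (1/35125)/346 = -(-296 + 450 - 170)/108*(-1/3530) + (1/346)*(1/35125) = -1/108*(-16)*(-1/3530) + 1/12153250 = (4/27)*(-1/3530) + 1/12153250 = -2/47655 + 1/12153250 = -4851769/115832625750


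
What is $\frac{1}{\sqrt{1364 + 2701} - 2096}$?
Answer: $- \frac{2096}{4389151} - \frac{\sqrt{4065}}{4389151} \approx -0.00049207$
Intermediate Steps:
$\frac{1}{\sqrt{1364 + 2701} - 2096} = \frac{1}{\sqrt{4065} - 2096} = \frac{1}{-2096 + \sqrt{4065}}$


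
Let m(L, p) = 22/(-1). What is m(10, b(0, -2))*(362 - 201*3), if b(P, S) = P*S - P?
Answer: 5302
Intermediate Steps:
b(P, S) = -P + P*S
m(L, p) = -22 (m(L, p) = 22*(-1) = -22)
m(10, b(0, -2))*(362 - 201*3) = -22*(362 - 201*3) = -22*(362 - 603) = -22*(-241) = 5302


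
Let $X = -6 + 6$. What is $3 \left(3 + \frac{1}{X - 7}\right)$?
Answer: $\frac{60}{7} \approx 8.5714$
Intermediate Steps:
$X = 0$
$3 \left(3 + \frac{1}{X - 7}\right) = 3 \left(3 + \frac{1}{0 - 7}\right) = 3 \left(3 + \frac{1}{-7}\right) = 3 \left(3 - \frac{1}{7}\right) = 3 \cdot \frac{20}{7} = \frac{60}{7}$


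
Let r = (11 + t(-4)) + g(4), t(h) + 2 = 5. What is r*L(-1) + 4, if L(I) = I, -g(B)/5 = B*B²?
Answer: 310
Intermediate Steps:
g(B) = -5*B³ (g(B) = -5*B*B² = -5*B³)
t(h) = 3 (t(h) = -2 + 5 = 3)
r = -306 (r = (11 + 3) - 5*4³ = 14 - 5*64 = 14 - 320 = -306)
r*L(-1) + 4 = -306*(-1) + 4 = 306 + 4 = 310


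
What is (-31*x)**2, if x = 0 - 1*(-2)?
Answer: 3844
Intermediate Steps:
x = 2 (x = 0 + 2 = 2)
(-31*x)**2 = (-31*2)**2 = (-62)**2 = 3844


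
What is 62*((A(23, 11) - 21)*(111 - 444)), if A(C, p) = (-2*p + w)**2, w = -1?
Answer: -10488168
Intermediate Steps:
A(C, p) = (-1 - 2*p)**2 (A(C, p) = (-2*p - 1)**2 = (-1 - 2*p)**2)
62*((A(23, 11) - 21)*(111 - 444)) = 62*(((1 + 2*11)**2 - 21)*(111 - 444)) = 62*(((1 + 22)**2 - 21)*(-333)) = 62*((23**2 - 21)*(-333)) = 62*((529 - 21)*(-333)) = 62*(508*(-333)) = 62*(-169164) = -10488168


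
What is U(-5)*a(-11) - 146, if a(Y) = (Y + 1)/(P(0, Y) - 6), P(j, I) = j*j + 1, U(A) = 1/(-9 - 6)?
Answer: -2192/15 ≈ -146.13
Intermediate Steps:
U(A) = -1/15 (U(A) = 1/(-15) = -1/15)
P(j, I) = 1 + j**2 (P(j, I) = j**2 + 1 = 1 + j**2)
a(Y) = -1/5 - Y/5 (a(Y) = (Y + 1)/((1 + 0**2) - 6) = (1 + Y)/((1 + 0) - 6) = (1 + Y)/(1 - 6) = (1 + Y)/(-5) = (1 + Y)*(-1/5) = -1/5 - Y/5)
U(-5)*a(-11) - 146 = -(-1/5 - 1/5*(-11))/15 - 146 = -(-1/5 + 11/5)/15 - 146 = -1/15*2 - 146 = -2/15 - 146 = -2192/15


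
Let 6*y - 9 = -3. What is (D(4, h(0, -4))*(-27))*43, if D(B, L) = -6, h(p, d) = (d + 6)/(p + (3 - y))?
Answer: 6966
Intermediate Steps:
y = 1 (y = 3/2 + (⅙)*(-3) = 3/2 - ½ = 1)
h(p, d) = (6 + d)/(2 + p) (h(p, d) = (d + 6)/(p + (3 - 1*1)) = (6 + d)/(p + (3 - 1)) = (6 + d)/(p + 2) = (6 + d)/(2 + p))
(D(4, h(0, -4))*(-27))*43 = -6*(-27)*43 = 162*43 = 6966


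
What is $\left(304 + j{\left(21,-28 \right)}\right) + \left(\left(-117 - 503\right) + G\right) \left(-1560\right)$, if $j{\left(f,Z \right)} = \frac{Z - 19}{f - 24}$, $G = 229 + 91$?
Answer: $\frac{1404959}{3} \approx 4.6832 \cdot 10^{5}$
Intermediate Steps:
$G = 320$
$j{\left(f,Z \right)} = \frac{-19 + Z}{-24 + f}$
$\left(304 + j{\left(21,-28 \right)}\right) + \left(\left(-117 - 503\right) + G\right) \left(-1560\right) = \left(304 + \frac{-19 - 28}{-24 + 21}\right) + \left(\left(-117 - 503\right) + 320\right) \left(-1560\right) = \left(304 + \frac{1}{-3} \left(-47\right)\right) + \left(-620 + 320\right) \left(-1560\right) = \left(304 - - \frac{47}{3}\right) - -468000 = \left(304 + \frac{47}{3}\right) + 468000 = \frac{959}{3} + 468000 = \frac{1404959}{3}$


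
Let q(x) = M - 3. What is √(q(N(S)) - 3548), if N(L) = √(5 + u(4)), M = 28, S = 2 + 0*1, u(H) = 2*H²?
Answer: I*√3523 ≈ 59.355*I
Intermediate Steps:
S = 2 (S = 2 + 0 = 2)
N(L) = √37 (N(L) = √(5 + 2*4²) = √(5 + 2*16) = √(5 + 32) = √37)
q(x) = 25 (q(x) = 28 - 3 = 25)
√(q(N(S)) - 3548) = √(25 - 3548) = √(-3523) = I*√3523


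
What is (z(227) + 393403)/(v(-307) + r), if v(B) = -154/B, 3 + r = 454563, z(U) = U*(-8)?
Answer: 120217209/139550074 ≈ 0.86146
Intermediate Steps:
z(U) = -8*U
r = 454560 (r = -3 + 454563 = 454560)
(z(227) + 393403)/(v(-307) + r) = (-8*227 + 393403)/(-154/(-307) + 454560) = (-1816 + 393403)/(-154*(-1/307) + 454560) = 391587/(154/307 + 454560) = 391587/(139550074/307) = 391587*(307/139550074) = 120217209/139550074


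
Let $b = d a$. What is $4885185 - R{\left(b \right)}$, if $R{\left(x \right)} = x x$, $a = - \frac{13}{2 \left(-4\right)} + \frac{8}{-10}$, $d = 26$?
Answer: $\frac{1953889959}{400} \approx 4.8847 \cdot 10^{6}$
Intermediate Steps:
$a = \frac{33}{40}$ ($a = - \frac{13}{-8} + 8 \left(- \frac{1}{10}\right) = \left(-13\right) \left(- \frac{1}{8}\right) - \frac{4}{5} = \frac{13}{8} - \frac{4}{5} = \frac{33}{40} \approx 0.825$)
$b = \frac{429}{20}$ ($b = 26 \cdot \frac{33}{40} = \frac{429}{20} \approx 21.45$)
$R{\left(x \right)} = x^{2}$
$4885185 - R{\left(b \right)} = 4885185 - \left(\frac{429}{20}\right)^{2} = 4885185 - \frac{184041}{400} = \frac{1953889959}{400}$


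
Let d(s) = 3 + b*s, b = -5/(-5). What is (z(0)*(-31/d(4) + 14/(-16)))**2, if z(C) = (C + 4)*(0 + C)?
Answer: 0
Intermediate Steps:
z(C) = C*(4 + C) (z(C) = (4 + C)*C = C*(4 + C))
b = 1 (b = -5*(-1/5) = 1)
d(s) = 3 + s (d(s) = 3 + 1*s = 3 + s)
(z(0)*(-31/d(4) + 14/(-16)))**2 = ((0*(4 + 0))*(-31/(3 + 4) + 14/(-16)))**2 = ((0*4)*(-31/7 + 14*(-1/16)))**2 = (0*(-31*1/7 - 7/8))**2 = (0*(-31/7 - 7/8))**2 = (0*(-297/56))**2 = 0**2 = 0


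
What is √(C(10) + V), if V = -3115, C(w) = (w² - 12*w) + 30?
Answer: 3*I*√345 ≈ 55.723*I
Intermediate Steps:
C(w) = 30 + w² - 12*w
√(C(10) + V) = √((30 + 10² - 12*10) - 3115) = √((30 + 100 - 120) - 3115) = √(10 - 3115) = √(-3105) = 3*I*√345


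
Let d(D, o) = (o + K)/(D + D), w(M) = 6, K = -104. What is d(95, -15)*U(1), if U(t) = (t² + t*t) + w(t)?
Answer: -476/95 ≈ -5.0105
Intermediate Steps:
d(D, o) = (-104 + o)/(2*D) (d(D, o) = (o - 104)/(D + D) = (-104 + o)/((2*D)) = (-104 + o)*(1/(2*D)) = (-104 + o)/(2*D))
U(t) = 6 + 2*t² (U(t) = (t² + t*t) + 6 = (t² + t²) + 6 = 2*t² + 6 = 6 + 2*t²)
d(95, -15)*U(1) = ((½)*(-104 - 15)/95)*(6 + 2*1²) = ((½)*(1/95)*(-119))*(6 + 2*1) = -119*(6 + 2)/190 = -119/190*8 = -476/95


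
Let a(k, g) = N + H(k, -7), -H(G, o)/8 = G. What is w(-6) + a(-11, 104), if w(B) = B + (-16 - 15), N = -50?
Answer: 1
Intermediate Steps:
H(G, o) = -8*G
a(k, g) = -50 - 8*k
w(B) = -31 + B (w(B) = B - 31 = -31 + B)
w(-6) + a(-11, 104) = (-31 - 6) + (-50 - 8*(-11)) = -37 + (-50 + 88) = -37 + 38 = 1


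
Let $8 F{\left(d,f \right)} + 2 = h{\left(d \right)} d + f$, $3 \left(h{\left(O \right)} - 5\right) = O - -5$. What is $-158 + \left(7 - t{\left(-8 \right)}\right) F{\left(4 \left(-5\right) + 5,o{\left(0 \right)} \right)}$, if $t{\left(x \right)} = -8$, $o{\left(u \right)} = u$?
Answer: $- \frac{1669}{8} \approx -208.63$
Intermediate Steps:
$h{\left(O \right)} = \frac{20}{3} + \frac{O}{3}$ ($h{\left(O \right)} = 5 + \frac{O - -5}{3} = 5 + \frac{O + 5}{3} = 5 + \frac{5 + O}{3} = 5 + \left(\frac{5}{3} + \frac{O}{3}\right) = \frac{20}{3} + \frac{O}{3}$)
$F{\left(d,f \right)} = - \frac{1}{4} + \frac{f}{8} + \frac{d \left(\frac{20}{3} + \frac{d}{3}\right)}{8}$ ($F{\left(d,f \right)} = - \frac{1}{4} + \frac{\left(\frac{20}{3} + \frac{d}{3}\right) d + f}{8} = - \frac{1}{4} + \frac{d \left(\frac{20}{3} + \frac{d}{3}\right) + f}{8} = - \frac{1}{4} + \frac{f + d \left(\frac{20}{3} + \frac{d}{3}\right)}{8} = - \frac{1}{4} + \left(\frac{f}{8} + \frac{d \left(\frac{20}{3} + \frac{d}{3}\right)}{8}\right) = - \frac{1}{4} + \frac{f}{8} + \frac{d \left(\frac{20}{3} + \frac{d}{3}\right)}{8}$)
$-158 + \left(7 - t{\left(-8 \right)}\right) F{\left(4 \left(-5\right) + 5,o{\left(0 \right)} \right)} = -158 + \left(7 - -8\right) \left(- \frac{1}{4} + \frac{1}{8} \cdot 0 + \frac{\left(4 \left(-5\right) + 5\right) \left(20 + \left(4 \left(-5\right) + 5\right)\right)}{24}\right) = -158 + \left(7 + 8\right) \left(- \frac{1}{4} + 0 + \frac{\left(-20 + 5\right) \left(20 + \left(-20 + 5\right)\right)}{24}\right) = -158 + 15 \left(- \frac{1}{4} + 0 + \frac{1}{24} \left(-15\right) \left(20 - 15\right)\right) = -158 + 15 \left(- \frac{1}{4} + 0 + \frac{1}{24} \left(-15\right) 5\right) = -158 + 15 \left(- \frac{1}{4} + 0 - \frac{25}{8}\right) = -158 + 15 \left(- \frac{27}{8}\right) = -158 - \frac{405}{8} = - \frac{1669}{8}$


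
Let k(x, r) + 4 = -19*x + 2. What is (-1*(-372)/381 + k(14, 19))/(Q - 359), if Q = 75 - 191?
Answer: 33912/60325 ≈ 0.56215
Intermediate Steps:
k(x, r) = -2 - 19*x (k(x, r) = -4 + (-19*x + 2) = -4 + (2 - 19*x) = -2 - 19*x)
Q = -116
(-1*(-372)/381 + k(14, 19))/(Q - 359) = (-1*(-372)/381 + (-2 - 19*14))/(-116 - 359) = (372*(1/381) + (-2 - 266))/(-475) = (124/127 - 268)*(-1/475) = -33912/127*(-1/475) = 33912/60325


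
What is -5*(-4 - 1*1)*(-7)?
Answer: -175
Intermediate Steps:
-5*(-4 - 1*1)*(-7) = -5*(-4 - 1)*(-7) = -5*(-5)*(-7) = 25*(-7) = -175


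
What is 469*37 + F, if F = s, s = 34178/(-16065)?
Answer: 278741767/16065 ≈ 17351.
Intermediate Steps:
s = -34178/16065 (s = 34178*(-1/16065) = -34178/16065 ≈ -2.1275)
F = -34178/16065 ≈ -2.1275
469*37 + F = 469*37 - 34178/16065 = 17353 - 34178/16065 = 278741767/16065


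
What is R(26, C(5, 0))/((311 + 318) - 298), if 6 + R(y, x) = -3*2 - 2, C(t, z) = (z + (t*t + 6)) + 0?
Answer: -14/331 ≈ -0.042296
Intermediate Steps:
C(t, z) = 6 + z + t² (C(t, z) = (z + (t² + 6)) + 0 = (z + (6 + t²)) + 0 = (6 + z + t²) + 0 = 6 + z + t²)
R(y, x) = -14 (R(y, x) = -6 + (-3*2 - 2) = -6 + (-6 - 2) = -6 - 8 = -14)
R(26, C(5, 0))/((311 + 318) - 298) = -14/((311 + 318) - 298) = -14/(629 - 298) = -14/331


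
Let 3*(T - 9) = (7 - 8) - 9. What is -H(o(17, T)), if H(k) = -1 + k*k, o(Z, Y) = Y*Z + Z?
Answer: -115591/9 ≈ -12843.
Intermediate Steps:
T = 17/3 (T = 9 + ((7 - 8) - 9)/3 = 9 + (-1 - 9)/3 = 9 + (⅓)*(-10) = 9 - 10/3 = 17/3 ≈ 5.6667)
o(Z, Y) = Z + Y*Z
H(k) = -1 + k²
-H(o(17, T)) = -(-1 + (17*(1 + 17/3))²) = -(-1 + (17*(20/3))²) = -(-1 + (340/3)²) = -(-1 + 115600/9) = -1*115591/9 = -115591/9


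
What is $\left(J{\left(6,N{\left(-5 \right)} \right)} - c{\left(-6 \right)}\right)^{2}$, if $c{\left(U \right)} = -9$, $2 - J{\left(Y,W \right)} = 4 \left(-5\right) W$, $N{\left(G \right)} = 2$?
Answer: $2601$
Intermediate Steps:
$J{\left(Y,W \right)} = 2 + 20 W$ ($J{\left(Y,W \right)} = 2 - 4 \left(-5\right) W = 2 - - 20 W = 2 + 20 W$)
$\left(J{\left(6,N{\left(-5 \right)} \right)} - c{\left(-6 \right)}\right)^{2} = \left(\left(2 + 20 \cdot 2\right) - -9\right)^{2} = \left(\left(2 + 40\right) + 9\right)^{2} = \left(42 + 9\right)^{2} = 51^{2} = 2601$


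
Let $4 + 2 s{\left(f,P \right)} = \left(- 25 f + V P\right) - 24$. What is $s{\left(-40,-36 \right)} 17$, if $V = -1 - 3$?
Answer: $9486$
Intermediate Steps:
$V = -4$ ($V = -1 - 3 = -4$)
$s{\left(f,P \right)} = -14 - 2 P - \frac{25 f}{2}$ ($s{\left(f,P \right)} = -2 + \frac{\left(- 25 f - 4 P\right) - 24}{2} = -2 + \frac{-24 - 25 f - 4 P}{2} = -2 - \left(12 + 2 P + \frac{25 f}{2}\right) = -14 - 2 P - \frac{25 f}{2}$)
$s{\left(-40,-36 \right)} 17 = \left(-14 - -72 - -500\right) 17 = \left(-14 + 72 + 500\right) 17 = 558 \cdot 17 = 9486$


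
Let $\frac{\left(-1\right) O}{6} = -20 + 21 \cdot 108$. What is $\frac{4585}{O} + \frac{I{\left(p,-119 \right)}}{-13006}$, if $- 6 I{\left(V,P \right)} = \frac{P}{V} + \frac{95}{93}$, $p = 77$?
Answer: $- \frac{30502631329}{89729850672} \approx -0.33994$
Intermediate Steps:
$I{\left(V,P \right)} = - \frac{95}{558} - \frac{P}{6 V}$ ($I{\left(V,P \right)} = - \frac{\frac{P}{V} + \frac{95}{93}}{6} = - \frac{\frac{95}{93} + \frac{P}{V}}{6} = - \frac{95}{558} - \frac{P}{6 V}$)
$O = -13488$ ($O = - 6 \left(-20 + 21 \cdot 108\right) = - 6 \left(-20 + 2268\right) = \left(-6\right) 2248 = -13488$)
$\frac{4585}{O} + \frac{I{\left(p,-119 \right)}}{-13006} = \frac{4585}{-13488} + \frac{- \frac{95}{558} - - \frac{119}{6 \cdot 77}}{-13006} = 4585 \left(- \frac{1}{13488}\right) + \left(- \frac{95}{558} - \left(- \frac{119}{6}\right) \frac{1}{77}\right) \left(- \frac{1}{13006}\right) = - \frac{4585}{13488} + \left(- \frac{95}{558} + \frac{17}{66}\right) \left(- \frac{1}{13006}\right) = - \frac{4585}{13488} + \frac{268}{3069} \left(- \frac{1}{13006}\right) = - \frac{4585}{13488} - \frac{134}{19957707} = - \frac{30502631329}{89729850672}$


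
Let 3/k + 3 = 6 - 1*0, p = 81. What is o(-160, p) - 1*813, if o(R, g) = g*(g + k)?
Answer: 5829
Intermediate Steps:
k = 1 (k = 3/(-3 + (6 - 1*0)) = 3/(-3 + (6 + 0)) = 3/(-3 + 6) = 3/3 = 3*(⅓) = 1)
o(R, g) = g*(1 + g) (o(R, g) = g*(g + 1) = g*(1 + g))
o(-160, p) - 1*813 = 81*(1 + 81) - 1*813 = 81*82 - 813 = 6642 - 813 = 5829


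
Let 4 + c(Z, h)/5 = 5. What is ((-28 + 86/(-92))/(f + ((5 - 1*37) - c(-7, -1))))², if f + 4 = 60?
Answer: 1771561/763876 ≈ 2.3192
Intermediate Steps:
f = 56 (f = -4 + 60 = 56)
c(Z, h) = 5 (c(Z, h) = -20 + 5*5 = -20 + 25 = 5)
((-28 + 86/(-92))/(f + ((5 - 1*37) - c(-7, -1))))² = ((-28 + 86/(-92))/(56 + ((5 - 1*37) - 1*5)))² = ((-28 + 86*(-1/92))/(56 + ((5 - 37) - 5)))² = ((-28 - 43/46)/(56 + (-32 - 5)))² = (-1331/(46*(56 - 37)))² = (-1331/46/19)² = (-1331/46*1/19)² = (-1331/874)² = 1771561/763876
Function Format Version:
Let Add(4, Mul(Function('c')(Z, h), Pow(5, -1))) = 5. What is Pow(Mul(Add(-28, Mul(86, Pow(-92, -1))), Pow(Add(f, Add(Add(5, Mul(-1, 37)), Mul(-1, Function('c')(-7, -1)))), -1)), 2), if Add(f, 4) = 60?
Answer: Rational(1771561, 763876) ≈ 2.3192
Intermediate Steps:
f = 56 (f = Add(-4, 60) = 56)
Function('c')(Z, h) = 5 (Function('c')(Z, h) = Add(-20, Mul(5, 5)) = Add(-20, 25) = 5)
Pow(Mul(Add(-28, Mul(86, Pow(-92, -1))), Pow(Add(f, Add(Add(5, Mul(-1, 37)), Mul(-1, Function('c')(-7, -1)))), -1)), 2) = Pow(Mul(Add(-28, Mul(86, Pow(-92, -1))), Pow(Add(56, Add(Add(5, Mul(-1, 37)), Mul(-1, 5))), -1)), 2) = Pow(Mul(Add(-28, Mul(86, Rational(-1, 92))), Pow(Add(56, Add(Add(5, -37), -5)), -1)), 2) = Pow(Mul(Add(-28, Rational(-43, 46)), Pow(Add(56, Add(-32, -5)), -1)), 2) = Pow(Mul(Rational(-1331, 46), Pow(Add(56, -37), -1)), 2) = Pow(Mul(Rational(-1331, 46), Pow(19, -1)), 2) = Pow(Mul(Rational(-1331, 46), Rational(1, 19)), 2) = Pow(Rational(-1331, 874), 2) = Rational(1771561, 763876)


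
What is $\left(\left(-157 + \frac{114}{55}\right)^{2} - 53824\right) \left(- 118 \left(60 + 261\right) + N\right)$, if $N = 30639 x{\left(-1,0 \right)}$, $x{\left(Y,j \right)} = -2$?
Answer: $\frac{8944878525804}{3025} \approx 2.957 \cdot 10^{9}$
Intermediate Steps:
$N = -61278$ ($N = 30639 \left(-2\right) = -61278$)
$\left(\left(-157 + \frac{114}{55}\right)^{2} - 53824\right) \left(- 118 \left(60 + 261\right) + N\right) = \left(\left(-157 + \frac{114}{55}\right)^{2} - 53824\right) \left(- 118 \left(60 + 261\right) - 61278\right) = \left(\left(-157 + 114 \cdot \frac{1}{55}\right)^{2} - 53824\right) \left(\left(-118\right) 321 - 61278\right) = \left(\left(-157 + \frac{114}{55}\right)^{2} - 53824\right) \left(-37878 - 61278\right) = \left(\left(- \frac{8521}{55}\right)^{2} - 53824\right) \left(-99156\right) = \left(\frac{72607441}{3025} - 53824\right) \left(-99156\right) = \left(- \frac{90210159}{3025}\right) \left(-99156\right) = \frac{8944878525804}{3025}$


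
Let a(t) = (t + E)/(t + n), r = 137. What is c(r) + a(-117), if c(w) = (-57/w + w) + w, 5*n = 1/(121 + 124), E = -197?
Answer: 2712311947/9817694 ≈ 276.27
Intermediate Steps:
n = 1/1225 (n = 1/(5*(121 + 124)) = (⅕)/245 = (⅕)*(1/245) = 1/1225 ≈ 0.00081633)
c(w) = -57/w + 2*w (c(w) = (w - 57/w) + w = -57/w + 2*w)
a(t) = (-197 + t)/(1/1225 + t) (a(t) = (t - 197)/(t + 1/1225) = (-197 + t)/(1/1225 + t))
c(r) + a(-117) = (-57/137 + 2*137) + 1225*(-197 - 117)/(1 + 1225*(-117)) = (-57*1/137 + 274) + 1225*(-314)/(1 - 143325) = (-57/137 + 274) + 1225*(-314)/(-143324) = 37481/137 + 1225*(-1/143324)*(-314) = 37481/137 + 192325/71662 = 2712311947/9817694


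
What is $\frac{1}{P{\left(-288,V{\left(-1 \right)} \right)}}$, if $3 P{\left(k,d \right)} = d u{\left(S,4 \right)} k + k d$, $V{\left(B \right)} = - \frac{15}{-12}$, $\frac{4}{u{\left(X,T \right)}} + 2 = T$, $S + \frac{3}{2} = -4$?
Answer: $- \frac{1}{360} \approx -0.0027778$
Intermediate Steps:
$S = - \frac{11}{2}$ ($S = - \frac{3}{2} - 4 = - \frac{11}{2} \approx -5.5$)
$u{\left(X,T \right)} = \frac{4}{-2 + T}$
$V{\left(B \right)} = \frac{5}{4}$ ($V{\left(B \right)} = \left(-15\right) \left(- \frac{1}{12}\right) = \frac{5}{4}$)
$P{\left(k,d \right)} = d k$ ($P{\left(k,d \right)} = \frac{d \frac{4}{-2 + 4} k + k d}{3} = \frac{d \frac{4}{2} k + d k}{3} = \frac{d 4 \cdot \frac{1}{2} k + d k}{3} = \frac{d 2 k + d k}{3} = \frac{2 d k + d k}{3} = \frac{3 d k}{3} = d k$)
$\frac{1}{P{\left(-288,V{\left(-1 \right)} \right)}} = \frac{1}{\frac{5}{4} \left(-288\right)} = \frac{1}{-360} = - \frac{1}{360}$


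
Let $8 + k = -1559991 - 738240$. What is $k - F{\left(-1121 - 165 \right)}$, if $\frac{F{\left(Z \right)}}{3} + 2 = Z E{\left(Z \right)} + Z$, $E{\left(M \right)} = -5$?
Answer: $-2313665$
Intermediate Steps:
$F{\left(Z \right)} = -6 - 12 Z$ ($F{\left(Z \right)} = -6 + 3 \left(Z \left(-5\right) + Z\right) = -6 + 3 \left(- 5 Z + Z\right) = -6 + 3 \left(- 4 Z\right) = -6 - 12 Z$)
$k = -2298239$ ($k = -8 - 2298231 = -2298239$)
$k - F{\left(-1121 - 165 \right)} = -2298239 - \left(-6 - 12 \left(-1121 - 165\right)\right) = -2298239 - \left(-6 - -15432\right) = -2298239 - \left(-6 + 15432\right) = -2298239 - 15426 = -2313665$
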